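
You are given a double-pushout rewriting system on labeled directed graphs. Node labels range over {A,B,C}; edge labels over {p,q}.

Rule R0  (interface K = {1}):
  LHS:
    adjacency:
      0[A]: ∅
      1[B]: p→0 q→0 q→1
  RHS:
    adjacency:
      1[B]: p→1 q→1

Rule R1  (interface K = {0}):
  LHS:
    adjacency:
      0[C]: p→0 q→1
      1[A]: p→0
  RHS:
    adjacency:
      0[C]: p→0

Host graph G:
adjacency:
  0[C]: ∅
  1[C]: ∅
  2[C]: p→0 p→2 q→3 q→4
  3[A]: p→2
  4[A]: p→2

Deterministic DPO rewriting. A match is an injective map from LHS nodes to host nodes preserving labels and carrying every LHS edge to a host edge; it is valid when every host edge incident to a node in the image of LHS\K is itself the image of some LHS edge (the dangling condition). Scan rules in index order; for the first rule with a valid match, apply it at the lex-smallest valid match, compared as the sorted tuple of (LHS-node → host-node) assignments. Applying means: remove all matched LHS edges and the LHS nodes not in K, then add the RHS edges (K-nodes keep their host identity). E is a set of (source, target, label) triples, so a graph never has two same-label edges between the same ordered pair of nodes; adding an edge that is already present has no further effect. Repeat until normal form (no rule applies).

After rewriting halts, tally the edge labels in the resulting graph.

Answer: p:2

Rewrite trace:
initial: |V|=5 |E|=6  E = 2-p->0 2-p->2 2-q->3 2-q->4 3-p->2 4-p->2
step 1: apply R1 at {0↦2, 1↦3}  → |V|=4 |E|=4  E = 2-p->0 2-p->2 2-q->4 4-p->2
step 2: apply R1 at {0↦2, 1↦4}  → |V|=3 |E|=2  E = 2-p->0 2-p->2
normal form: no rule applies after step 2
NF edges: [(2, 0, 'p'), (2, 2, 'p')]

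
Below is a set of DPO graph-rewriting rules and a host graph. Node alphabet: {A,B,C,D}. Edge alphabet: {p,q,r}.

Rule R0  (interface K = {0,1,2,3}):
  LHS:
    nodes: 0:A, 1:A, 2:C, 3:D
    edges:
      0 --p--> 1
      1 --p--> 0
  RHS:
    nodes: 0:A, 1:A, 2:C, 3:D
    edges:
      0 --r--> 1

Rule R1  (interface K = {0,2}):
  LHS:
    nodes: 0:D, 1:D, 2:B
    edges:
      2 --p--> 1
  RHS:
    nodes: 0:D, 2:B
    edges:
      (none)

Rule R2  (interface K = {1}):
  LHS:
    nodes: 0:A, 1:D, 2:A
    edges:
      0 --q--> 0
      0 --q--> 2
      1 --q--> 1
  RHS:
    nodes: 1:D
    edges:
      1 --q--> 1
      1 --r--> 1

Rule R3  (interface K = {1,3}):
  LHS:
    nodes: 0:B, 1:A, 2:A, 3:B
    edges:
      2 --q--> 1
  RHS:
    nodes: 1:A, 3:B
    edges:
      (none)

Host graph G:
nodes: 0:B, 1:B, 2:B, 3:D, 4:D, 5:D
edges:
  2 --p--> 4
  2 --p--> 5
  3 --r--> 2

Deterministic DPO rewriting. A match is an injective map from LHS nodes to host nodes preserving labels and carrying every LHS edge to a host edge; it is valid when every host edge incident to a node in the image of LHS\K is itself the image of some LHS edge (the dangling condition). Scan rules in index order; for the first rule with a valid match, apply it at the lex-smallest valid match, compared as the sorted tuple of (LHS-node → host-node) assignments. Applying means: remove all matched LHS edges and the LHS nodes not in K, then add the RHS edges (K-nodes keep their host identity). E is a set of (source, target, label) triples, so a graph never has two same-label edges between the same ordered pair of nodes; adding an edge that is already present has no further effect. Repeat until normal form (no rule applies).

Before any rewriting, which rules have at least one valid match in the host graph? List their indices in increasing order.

R0: no valid match — LHS pattern not found
R1: 4 valid matches — {0↦3, 1↦4, 2↦2}, {0↦3, 1↦5, 2↦2}, {0↦4, 1↦5, 2↦2} (+1 more)
R2: no valid match — LHS pattern not found
R3: no valid match — LHS pattern not found

Answer: [R1]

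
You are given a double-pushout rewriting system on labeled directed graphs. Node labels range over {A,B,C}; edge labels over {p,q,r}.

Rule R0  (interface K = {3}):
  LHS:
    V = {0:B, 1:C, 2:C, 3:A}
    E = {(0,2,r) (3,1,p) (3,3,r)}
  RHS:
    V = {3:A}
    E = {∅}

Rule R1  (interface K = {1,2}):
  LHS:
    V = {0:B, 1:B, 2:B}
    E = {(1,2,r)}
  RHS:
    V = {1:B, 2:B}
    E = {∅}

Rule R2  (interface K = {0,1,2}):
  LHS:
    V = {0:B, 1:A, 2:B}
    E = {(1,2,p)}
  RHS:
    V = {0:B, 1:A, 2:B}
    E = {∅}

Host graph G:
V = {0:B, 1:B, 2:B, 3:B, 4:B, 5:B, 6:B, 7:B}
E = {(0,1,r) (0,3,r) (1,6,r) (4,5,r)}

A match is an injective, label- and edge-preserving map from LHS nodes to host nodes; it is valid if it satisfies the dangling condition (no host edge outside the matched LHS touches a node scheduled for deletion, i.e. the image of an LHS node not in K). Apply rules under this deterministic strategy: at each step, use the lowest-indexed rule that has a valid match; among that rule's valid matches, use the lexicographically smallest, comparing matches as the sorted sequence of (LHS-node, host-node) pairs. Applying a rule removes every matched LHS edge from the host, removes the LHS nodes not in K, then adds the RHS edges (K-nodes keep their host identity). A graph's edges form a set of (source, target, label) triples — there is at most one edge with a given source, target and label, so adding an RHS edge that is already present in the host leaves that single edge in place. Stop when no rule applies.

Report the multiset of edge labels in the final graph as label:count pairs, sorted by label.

Answer: (no edges)

Rewrite trace:
initial: |V|=8 |E|=4  E = 0-r->1 0-r->3 1-r->6 4-r->5
step 1: apply R1 at {0↦2, 1↦0, 2↦1}  → |V|=7 |E|=3  E = 0-r->3 1-r->6 4-r->5
step 2: apply R1 at {0↦7, 1↦0, 2↦3}  → |V|=6 |E|=2  E = 1-r->6 4-r->5
step 3: apply R1 at {0↦0, 1↦1, 2↦6}  → |V|=5 |E|=1  E = 4-r->5
step 4: apply R1 at {0↦1, 1↦4, 2↦5}  → |V|=4 |E|=0  E = ∅
normal form: no rule applies after step 4
NF edges: []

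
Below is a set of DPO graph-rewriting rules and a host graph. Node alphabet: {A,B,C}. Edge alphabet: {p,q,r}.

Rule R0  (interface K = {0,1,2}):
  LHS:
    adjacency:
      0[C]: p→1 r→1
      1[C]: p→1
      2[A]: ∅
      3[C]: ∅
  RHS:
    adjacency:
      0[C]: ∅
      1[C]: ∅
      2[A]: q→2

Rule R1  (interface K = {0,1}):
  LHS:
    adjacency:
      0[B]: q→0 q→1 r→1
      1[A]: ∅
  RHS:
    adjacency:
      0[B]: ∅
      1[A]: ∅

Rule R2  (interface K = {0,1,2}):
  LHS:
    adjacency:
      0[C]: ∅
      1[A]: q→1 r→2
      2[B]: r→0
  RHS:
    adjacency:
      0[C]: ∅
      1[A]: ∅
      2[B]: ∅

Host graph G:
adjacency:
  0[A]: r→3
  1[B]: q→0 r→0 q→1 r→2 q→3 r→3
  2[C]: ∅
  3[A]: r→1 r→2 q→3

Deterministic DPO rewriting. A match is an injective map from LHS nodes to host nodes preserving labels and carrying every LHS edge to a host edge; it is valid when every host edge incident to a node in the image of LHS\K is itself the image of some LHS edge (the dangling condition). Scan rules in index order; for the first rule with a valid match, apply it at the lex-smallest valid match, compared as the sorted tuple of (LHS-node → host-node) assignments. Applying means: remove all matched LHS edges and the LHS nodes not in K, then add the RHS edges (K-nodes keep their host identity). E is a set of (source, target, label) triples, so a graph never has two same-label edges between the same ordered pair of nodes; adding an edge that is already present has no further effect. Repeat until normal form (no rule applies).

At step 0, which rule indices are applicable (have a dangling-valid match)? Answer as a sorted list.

R0: no valid match — LHS pattern not found
R1: 2 valid matches — {0↦1, 1↦0}, {0↦1, 1↦3}
R2: 1 valid match — {0↦2, 1↦3, 2↦1}

Answer: [R1,R2]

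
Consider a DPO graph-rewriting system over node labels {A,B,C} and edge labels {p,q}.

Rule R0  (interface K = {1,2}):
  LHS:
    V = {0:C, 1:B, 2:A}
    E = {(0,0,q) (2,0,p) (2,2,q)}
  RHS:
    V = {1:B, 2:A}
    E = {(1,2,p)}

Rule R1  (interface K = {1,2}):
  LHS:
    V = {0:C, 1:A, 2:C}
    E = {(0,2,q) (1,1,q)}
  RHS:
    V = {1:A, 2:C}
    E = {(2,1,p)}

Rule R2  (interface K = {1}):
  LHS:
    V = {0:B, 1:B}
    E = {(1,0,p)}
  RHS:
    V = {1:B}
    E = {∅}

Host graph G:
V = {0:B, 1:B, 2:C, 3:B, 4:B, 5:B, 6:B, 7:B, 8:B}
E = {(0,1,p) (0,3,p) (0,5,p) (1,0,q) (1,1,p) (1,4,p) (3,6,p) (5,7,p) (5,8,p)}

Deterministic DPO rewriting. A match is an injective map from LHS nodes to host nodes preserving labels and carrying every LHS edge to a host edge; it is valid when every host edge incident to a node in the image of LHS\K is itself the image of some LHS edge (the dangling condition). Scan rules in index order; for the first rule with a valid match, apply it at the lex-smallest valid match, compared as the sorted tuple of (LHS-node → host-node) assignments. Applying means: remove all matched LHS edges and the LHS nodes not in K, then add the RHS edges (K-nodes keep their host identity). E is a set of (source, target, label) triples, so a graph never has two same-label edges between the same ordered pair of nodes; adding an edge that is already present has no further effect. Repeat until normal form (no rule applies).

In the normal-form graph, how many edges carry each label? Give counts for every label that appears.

Answer: p:2 q:1

Rewrite trace:
initial: |V|=9 |E|=9  E = 0-p->1 0-p->3 0-p->5 1-q->0 1-p->1 1-p->4 3-p->6 5-p->7 5-p->8
step 1: apply R2 at {0↦4, 1↦1}  → |V|=8 |E|=8  E = 0-p->1 0-p->3 0-p->5 1-q->0 1-p->1 3-p->6 5-p->7 5-p->8
step 2: apply R2 at {0↦6, 1↦3}  → |V|=7 |E|=7  E = 0-p->1 0-p->3 0-p->5 1-q->0 1-p->1 5-p->7 5-p->8
step 3: apply R2 at {0↦3, 1↦0}  → |V|=6 |E|=6  E = 0-p->1 0-p->5 1-q->0 1-p->1 5-p->7 5-p->8
step 4: apply R2 at {0↦7, 1↦5}  → |V|=5 |E|=5  E = 0-p->1 0-p->5 1-q->0 1-p->1 5-p->8
step 5: apply R2 at {0↦8, 1↦5}  → |V|=4 |E|=4  E = 0-p->1 0-p->5 1-q->0 1-p->1
step 6: apply R2 at {0↦5, 1↦0}  → |V|=3 |E|=3  E = 0-p->1 1-q->0 1-p->1
normal form: no rule applies after step 6
NF edges: [(0, 1, 'p'), (1, 0, 'q'), (1, 1, 'p')]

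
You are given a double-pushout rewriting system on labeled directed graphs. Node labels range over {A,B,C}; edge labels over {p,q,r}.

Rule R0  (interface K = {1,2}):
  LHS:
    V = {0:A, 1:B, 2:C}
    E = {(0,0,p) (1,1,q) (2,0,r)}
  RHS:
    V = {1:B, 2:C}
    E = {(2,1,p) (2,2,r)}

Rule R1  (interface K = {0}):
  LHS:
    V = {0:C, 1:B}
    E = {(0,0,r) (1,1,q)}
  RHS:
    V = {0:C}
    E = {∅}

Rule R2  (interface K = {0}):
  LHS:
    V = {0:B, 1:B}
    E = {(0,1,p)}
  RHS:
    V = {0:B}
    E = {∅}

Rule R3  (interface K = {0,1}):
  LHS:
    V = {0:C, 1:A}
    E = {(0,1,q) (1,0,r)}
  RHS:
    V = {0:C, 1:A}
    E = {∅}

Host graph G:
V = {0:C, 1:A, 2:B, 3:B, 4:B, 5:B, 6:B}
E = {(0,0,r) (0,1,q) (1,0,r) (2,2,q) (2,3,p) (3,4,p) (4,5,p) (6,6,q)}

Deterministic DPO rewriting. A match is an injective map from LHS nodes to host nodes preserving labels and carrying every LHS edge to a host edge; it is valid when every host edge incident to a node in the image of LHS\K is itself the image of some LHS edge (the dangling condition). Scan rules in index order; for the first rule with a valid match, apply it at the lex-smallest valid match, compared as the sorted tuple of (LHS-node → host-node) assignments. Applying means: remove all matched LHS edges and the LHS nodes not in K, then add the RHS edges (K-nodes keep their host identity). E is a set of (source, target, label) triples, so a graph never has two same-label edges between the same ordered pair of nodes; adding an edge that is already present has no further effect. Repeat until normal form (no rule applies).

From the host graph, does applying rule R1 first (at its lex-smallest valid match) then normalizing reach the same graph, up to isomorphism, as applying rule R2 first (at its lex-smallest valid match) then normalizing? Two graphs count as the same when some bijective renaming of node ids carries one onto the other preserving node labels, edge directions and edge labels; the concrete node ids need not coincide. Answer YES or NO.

Answer: YES

Derivation:
branch R1-first: apply at {0↦0, 1↦6} → |E|=6, then 4 more step(s) → NF |V|=3 |E|=1 V={0:C, 1:A, 2:B} E=2-q->2
branch R2-first: apply at {0↦4, 1↦5} → |E|=7, then 4 more step(s) → NF |V|=3 |E|=1 V={0:C, 1:A, 2:B} E=2-q->2
graphs isomorphic (equal up to label-preserving node renaming)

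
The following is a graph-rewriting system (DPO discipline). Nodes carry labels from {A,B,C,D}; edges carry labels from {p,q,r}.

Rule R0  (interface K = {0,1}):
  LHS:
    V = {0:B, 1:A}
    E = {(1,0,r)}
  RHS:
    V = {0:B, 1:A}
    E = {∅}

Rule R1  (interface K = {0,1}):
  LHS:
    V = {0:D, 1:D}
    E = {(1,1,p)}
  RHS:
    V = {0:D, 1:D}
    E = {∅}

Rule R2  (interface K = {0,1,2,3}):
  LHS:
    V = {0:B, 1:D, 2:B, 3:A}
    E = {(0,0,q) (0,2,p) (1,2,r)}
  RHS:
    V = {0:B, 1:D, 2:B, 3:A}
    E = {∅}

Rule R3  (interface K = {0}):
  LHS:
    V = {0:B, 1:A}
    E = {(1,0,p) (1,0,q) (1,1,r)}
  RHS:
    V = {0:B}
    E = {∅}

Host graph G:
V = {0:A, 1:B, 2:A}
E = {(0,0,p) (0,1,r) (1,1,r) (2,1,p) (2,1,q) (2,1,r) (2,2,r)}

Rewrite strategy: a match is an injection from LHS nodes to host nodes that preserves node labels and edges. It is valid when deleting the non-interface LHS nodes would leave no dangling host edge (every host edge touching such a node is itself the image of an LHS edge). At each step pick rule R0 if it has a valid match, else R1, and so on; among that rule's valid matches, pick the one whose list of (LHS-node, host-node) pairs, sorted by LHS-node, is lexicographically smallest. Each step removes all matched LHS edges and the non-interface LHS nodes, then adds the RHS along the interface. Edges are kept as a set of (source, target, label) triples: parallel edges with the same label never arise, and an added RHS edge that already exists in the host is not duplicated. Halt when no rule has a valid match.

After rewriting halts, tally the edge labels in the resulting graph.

Answer: p:1 r:1

Rewrite trace:
[0] host  ⇒  3 nodes, 7 edges  {0-p->0 0-r->1 1-r->1 2-p->1 2-q->1 2-r->1 2-r->2}
[1] R0 @ {0↦1, 1↦0}  ⇒  3 nodes, 6 edges  {0-p->0 1-r->1 2-p->1 2-q->1 2-r->1 2-r->2}
[2] R0 @ {0↦1, 1↦2}  ⇒  3 nodes, 5 edges  {0-p->0 1-r->1 2-p->1 2-q->1 2-r->2}
[3] R3 @ {0↦1, 1↦2}  ⇒  2 nodes, 2 edges  {0-p->0 1-r->1}
final graph: no rule applies after step 3
NF edges: [(0, 0, 'p'), (1, 1, 'r')]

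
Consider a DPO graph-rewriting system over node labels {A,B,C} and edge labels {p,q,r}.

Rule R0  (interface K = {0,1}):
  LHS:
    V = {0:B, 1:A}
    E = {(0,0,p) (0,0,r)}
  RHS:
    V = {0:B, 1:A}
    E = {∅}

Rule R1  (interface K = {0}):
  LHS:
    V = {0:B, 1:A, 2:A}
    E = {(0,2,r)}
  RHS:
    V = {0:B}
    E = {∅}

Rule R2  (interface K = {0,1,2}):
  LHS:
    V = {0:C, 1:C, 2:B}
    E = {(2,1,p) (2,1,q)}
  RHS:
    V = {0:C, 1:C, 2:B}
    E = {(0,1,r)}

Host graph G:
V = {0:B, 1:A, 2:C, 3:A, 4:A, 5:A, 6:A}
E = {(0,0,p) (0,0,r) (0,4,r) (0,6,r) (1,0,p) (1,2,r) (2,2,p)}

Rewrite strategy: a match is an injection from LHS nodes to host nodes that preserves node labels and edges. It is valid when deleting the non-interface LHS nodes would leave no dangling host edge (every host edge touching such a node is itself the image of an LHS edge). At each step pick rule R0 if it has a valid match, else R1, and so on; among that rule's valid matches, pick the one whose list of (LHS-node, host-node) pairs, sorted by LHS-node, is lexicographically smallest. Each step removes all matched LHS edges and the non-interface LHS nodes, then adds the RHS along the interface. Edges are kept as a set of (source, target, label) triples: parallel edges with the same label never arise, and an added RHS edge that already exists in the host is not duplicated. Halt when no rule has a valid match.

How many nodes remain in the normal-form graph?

Answer: 3

Rewrite trace:
[0] host  ⇒  7 nodes, 7 edges  {0-p->0 0-r->0 0-r->4 0-r->6 1-p->0 1-r->2 2-p->2}
[1] R0 @ {0↦0, 1↦1}  ⇒  7 nodes, 5 edges  {0-r->4 0-r->6 1-p->0 1-r->2 2-p->2}
[2] R1 @ {0↦0, 1↦3, 2↦4}  ⇒  5 nodes, 4 edges  {0-r->6 1-p->0 1-r->2 2-p->2}
[3] R1 @ {0↦0, 1↦5, 2↦6}  ⇒  3 nodes, 3 edges  {1-p->0 1-r->2 2-p->2}
final graph: no rule applies after step 3
NF nodes: {0:B, 1:A, 2:C}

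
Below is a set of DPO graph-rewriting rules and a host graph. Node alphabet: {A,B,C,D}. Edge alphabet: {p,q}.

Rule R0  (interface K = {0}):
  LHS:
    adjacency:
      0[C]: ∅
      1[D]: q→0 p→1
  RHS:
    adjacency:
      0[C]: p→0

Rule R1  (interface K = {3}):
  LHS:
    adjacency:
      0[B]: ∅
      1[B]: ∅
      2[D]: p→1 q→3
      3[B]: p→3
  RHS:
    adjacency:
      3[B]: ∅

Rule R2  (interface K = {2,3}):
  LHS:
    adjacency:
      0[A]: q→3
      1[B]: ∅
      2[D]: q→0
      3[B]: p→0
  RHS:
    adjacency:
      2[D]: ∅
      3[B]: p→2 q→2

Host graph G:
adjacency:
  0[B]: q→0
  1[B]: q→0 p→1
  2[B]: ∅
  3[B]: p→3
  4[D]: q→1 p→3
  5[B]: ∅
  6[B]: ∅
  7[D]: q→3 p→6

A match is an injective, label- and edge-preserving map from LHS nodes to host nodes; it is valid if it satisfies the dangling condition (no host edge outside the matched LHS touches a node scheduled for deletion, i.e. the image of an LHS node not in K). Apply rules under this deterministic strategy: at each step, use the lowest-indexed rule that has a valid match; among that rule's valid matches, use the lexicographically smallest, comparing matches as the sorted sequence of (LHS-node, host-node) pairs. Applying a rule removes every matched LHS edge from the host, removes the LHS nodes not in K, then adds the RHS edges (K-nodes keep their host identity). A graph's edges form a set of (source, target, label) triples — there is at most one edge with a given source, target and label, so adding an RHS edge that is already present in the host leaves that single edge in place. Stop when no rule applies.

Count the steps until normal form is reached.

initial: |V|=8 |E|=8  E = 0-q->0 1-q->0 1-p->1 3-p->3 4-q->1 4-p->3 7-q->3 7-p->6
step 1: apply R1 at {0↦2, 1↦6, 2↦7, 3↦3}  → |V|=5 |E|=5  E = 0-q->0 1-q->0 1-p->1 4-q->1 4-p->3
step 2: apply R1 at {0↦5, 1↦3, 2↦4, 3↦1}  → |V|=2 |E|=2  E = 0-q->0 1-q->0
normal form: no rule applies after step 2

Answer: 2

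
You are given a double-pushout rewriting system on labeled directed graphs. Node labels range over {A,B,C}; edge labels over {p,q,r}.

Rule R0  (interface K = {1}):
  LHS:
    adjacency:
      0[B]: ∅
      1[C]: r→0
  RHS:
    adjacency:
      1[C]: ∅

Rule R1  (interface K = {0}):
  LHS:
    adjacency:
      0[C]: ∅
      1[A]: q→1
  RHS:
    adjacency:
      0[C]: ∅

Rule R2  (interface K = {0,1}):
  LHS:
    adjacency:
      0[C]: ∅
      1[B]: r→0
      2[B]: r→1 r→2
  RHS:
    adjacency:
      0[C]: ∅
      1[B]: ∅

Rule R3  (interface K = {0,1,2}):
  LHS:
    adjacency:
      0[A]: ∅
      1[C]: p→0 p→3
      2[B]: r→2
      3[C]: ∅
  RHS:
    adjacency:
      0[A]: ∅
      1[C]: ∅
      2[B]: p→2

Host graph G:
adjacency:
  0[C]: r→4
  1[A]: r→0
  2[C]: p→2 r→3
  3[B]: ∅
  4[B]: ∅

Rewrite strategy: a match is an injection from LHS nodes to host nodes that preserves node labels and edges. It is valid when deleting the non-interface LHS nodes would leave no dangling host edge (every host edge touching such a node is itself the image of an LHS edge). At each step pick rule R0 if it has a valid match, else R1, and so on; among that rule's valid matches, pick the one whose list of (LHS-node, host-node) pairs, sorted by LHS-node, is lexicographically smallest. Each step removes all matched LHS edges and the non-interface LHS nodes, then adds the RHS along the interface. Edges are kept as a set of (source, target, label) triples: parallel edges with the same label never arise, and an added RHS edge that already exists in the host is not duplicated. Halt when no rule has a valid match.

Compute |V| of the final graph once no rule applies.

[0] host  ⇒  5 nodes, 4 edges  {0-r->4 1-r->0 2-p->2 2-r->3}
[1] R0 @ {0↦3, 1↦2}  ⇒  4 nodes, 3 edges  {0-r->4 1-r->0 2-p->2}
[2] R0 @ {0↦4, 1↦0}  ⇒  3 nodes, 2 edges  {1-r->0 2-p->2}
halt: no rule applies after step 2
NF nodes: {0:C, 1:A, 2:C}

Answer: 3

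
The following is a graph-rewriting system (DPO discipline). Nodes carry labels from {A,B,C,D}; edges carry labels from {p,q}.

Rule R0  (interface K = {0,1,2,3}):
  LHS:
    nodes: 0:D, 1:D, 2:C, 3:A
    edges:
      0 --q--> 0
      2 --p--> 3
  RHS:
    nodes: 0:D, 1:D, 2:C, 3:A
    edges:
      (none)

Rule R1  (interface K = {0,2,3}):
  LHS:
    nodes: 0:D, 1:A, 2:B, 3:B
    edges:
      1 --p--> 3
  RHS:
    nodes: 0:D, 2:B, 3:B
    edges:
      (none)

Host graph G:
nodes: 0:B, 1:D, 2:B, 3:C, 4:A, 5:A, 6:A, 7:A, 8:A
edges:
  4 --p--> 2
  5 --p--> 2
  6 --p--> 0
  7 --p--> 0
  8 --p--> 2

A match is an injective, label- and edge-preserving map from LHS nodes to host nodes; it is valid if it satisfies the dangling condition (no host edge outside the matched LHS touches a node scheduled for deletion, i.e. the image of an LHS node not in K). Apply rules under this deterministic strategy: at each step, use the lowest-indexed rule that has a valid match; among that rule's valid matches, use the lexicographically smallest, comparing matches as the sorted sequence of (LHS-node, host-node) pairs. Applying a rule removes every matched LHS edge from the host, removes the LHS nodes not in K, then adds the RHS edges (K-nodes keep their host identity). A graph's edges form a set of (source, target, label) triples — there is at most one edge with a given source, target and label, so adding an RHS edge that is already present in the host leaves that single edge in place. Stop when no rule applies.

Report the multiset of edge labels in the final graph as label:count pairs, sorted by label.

Answer: (no edges)

Rewrite trace:
start.  V:9 E:5  edges: 4-p->2 5-p->2 6-p->0 7-p->0 8-p->2
1. fire R1 via {0↦1, 1↦4, 2↦0, 3↦2}  →  V:8 E:4  edges: 5-p->2 6-p->0 7-p->0 8-p->2
2. fire R1 via {0↦1, 1↦5, 2↦0, 3↦2}  →  V:7 E:3  edges: 6-p->0 7-p->0 8-p->2
3. fire R1 via {0↦1, 1↦6, 2↦2, 3↦0}  →  V:6 E:2  edges: 7-p->0 8-p->2
4. fire R1 via {0↦1, 1↦7, 2↦2, 3↦0}  →  V:5 E:1  edges: 8-p->2
5. fire R1 via {0↦1, 1↦8, 2↦0, 3↦2}  →  V:4 E:0  edges: ∅
normal form: no rule applies after step 5
NF edges: []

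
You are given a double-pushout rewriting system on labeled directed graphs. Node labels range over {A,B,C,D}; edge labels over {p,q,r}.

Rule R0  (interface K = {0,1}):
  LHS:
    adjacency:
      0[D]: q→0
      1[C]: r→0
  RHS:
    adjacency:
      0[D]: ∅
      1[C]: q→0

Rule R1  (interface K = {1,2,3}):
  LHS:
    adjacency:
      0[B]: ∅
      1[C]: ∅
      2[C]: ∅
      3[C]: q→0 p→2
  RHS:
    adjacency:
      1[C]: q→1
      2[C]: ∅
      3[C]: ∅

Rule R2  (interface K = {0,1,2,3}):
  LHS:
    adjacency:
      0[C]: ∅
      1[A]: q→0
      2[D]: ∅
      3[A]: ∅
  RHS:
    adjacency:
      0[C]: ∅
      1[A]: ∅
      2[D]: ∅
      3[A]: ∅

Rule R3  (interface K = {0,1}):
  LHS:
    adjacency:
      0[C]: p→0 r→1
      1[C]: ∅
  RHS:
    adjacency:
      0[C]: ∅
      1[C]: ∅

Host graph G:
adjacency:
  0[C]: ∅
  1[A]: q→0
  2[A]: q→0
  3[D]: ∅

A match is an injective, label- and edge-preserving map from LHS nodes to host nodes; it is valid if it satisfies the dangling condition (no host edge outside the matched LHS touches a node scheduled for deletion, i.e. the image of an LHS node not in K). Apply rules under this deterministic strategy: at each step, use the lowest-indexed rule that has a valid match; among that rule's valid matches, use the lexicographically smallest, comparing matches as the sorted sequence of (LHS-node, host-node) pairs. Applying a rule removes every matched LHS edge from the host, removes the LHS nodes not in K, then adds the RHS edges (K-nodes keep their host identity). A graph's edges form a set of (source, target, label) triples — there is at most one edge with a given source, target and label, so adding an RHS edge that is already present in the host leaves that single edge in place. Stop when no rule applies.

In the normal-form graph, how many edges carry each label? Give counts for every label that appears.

Answer: (no edges)

Derivation:
start.  V:4 E:2  edges: 1-q->0 2-q->0
1. fire R2 via {0↦0, 1↦1, 2↦3, 3↦2}  →  V:4 E:1  edges: 2-q->0
2. fire R2 via {0↦0, 1↦2, 2↦3, 3↦1}  →  V:4 E:0  edges: ∅
final graph: no rule applies after step 2
NF edges: []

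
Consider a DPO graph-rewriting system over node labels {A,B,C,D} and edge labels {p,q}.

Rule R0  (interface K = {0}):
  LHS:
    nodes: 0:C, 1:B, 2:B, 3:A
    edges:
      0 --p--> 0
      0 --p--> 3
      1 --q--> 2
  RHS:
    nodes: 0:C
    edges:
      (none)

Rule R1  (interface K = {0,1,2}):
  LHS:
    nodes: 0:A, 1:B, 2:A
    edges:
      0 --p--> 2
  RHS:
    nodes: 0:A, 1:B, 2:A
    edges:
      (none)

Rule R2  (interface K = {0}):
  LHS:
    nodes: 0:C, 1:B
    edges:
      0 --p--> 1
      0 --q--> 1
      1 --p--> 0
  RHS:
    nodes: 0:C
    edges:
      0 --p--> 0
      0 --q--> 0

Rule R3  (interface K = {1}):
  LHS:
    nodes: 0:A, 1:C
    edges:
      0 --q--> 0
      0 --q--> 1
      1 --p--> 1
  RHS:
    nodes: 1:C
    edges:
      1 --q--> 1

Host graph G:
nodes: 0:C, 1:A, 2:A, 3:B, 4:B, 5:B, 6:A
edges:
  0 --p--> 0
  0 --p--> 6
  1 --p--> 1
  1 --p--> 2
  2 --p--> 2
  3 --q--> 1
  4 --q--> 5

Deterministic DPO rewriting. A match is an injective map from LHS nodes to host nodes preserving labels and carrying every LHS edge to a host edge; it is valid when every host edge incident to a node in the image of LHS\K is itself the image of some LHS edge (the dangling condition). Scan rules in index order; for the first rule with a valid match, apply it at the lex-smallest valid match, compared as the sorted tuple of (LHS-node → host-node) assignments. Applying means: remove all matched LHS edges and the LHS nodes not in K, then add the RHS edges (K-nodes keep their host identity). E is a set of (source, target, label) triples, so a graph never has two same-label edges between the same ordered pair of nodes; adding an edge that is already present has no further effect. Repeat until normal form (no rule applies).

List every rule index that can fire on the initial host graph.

Answer: [R0,R1]

Derivation:
R0: 1 valid match — {0↦0, 1↦4, 2↦5, 3↦6}
R1: 3 valid matches — {0↦1, 1↦3, 2↦2}, {0↦1, 1↦4, 2↦2}, {0↦1, 1↦5, 2↦2}
R2: no valid match — LHS pattern not found
R3: no valid match — LHS pattern not found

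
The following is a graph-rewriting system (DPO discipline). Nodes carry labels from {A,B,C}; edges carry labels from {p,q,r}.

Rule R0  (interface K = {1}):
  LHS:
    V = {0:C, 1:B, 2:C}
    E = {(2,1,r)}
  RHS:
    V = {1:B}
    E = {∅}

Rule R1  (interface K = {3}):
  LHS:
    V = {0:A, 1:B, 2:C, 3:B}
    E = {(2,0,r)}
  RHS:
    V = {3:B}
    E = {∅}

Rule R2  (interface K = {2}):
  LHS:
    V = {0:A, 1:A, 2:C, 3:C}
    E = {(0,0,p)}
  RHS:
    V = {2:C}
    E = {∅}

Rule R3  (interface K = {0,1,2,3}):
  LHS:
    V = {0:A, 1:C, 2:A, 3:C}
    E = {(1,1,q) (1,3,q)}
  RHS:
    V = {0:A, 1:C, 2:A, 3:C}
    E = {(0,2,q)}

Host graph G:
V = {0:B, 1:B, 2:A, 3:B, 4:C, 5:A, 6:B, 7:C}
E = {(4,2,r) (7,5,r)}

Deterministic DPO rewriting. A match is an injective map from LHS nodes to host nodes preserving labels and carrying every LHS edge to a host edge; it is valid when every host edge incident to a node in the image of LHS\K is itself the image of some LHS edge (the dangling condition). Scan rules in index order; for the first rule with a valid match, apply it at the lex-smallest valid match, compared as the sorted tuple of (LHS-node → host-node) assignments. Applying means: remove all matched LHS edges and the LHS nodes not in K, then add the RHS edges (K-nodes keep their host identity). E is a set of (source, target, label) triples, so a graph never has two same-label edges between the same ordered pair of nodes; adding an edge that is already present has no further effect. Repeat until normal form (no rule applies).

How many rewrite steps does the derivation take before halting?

[0] host  ⇒  8 nodes, 2 edges  {4-r->2 7-r->5}
[1] R1 @ {0↦2, 1↦0, 2↦4, 3↦1}  ⇒  5 nodes, 1 edges  {7-r->5}
[2] R1 @ {0↦5, 1↦1, 2↦7, 3↦3}  ⇒  2 nodes, 0 edges  {∅}
normal form: no rule applies after step 2

Answer: 2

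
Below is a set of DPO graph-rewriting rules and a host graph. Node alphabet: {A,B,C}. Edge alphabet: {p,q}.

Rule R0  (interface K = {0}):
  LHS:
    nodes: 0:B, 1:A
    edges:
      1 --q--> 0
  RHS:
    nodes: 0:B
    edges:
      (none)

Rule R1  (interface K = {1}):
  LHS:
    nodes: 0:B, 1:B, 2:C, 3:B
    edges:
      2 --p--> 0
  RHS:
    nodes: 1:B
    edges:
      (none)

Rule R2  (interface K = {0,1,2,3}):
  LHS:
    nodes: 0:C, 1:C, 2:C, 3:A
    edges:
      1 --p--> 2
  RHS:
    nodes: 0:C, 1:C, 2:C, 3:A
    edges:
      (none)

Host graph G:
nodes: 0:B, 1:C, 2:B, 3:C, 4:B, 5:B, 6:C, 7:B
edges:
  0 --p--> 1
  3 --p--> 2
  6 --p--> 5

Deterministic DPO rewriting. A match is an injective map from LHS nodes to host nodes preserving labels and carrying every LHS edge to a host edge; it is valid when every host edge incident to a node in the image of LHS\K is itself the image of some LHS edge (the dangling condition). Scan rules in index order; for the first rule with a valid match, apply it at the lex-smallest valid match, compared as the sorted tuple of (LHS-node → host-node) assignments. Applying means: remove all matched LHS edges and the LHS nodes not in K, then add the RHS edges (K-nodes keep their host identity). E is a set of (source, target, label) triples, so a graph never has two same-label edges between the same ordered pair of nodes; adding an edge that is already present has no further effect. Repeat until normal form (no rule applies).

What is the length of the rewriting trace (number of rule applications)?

[0] host  ⇒  8 nodes, 3 edges  {0-p->1 3-p->2 6-p->5}
[1] R1 @ {0↦2, 1↦0, 2↦3, 3↦4}  ⇒  5 nodes, 2 edges  {0-p->1 6-p->5}
[2] R1 @ {0↦5, 1↦0, 2↦6, 3↦7}  ⇒  2 nodes, 1 edges  {0-p->1}
halt: no rule applies after step 2

Answer: 2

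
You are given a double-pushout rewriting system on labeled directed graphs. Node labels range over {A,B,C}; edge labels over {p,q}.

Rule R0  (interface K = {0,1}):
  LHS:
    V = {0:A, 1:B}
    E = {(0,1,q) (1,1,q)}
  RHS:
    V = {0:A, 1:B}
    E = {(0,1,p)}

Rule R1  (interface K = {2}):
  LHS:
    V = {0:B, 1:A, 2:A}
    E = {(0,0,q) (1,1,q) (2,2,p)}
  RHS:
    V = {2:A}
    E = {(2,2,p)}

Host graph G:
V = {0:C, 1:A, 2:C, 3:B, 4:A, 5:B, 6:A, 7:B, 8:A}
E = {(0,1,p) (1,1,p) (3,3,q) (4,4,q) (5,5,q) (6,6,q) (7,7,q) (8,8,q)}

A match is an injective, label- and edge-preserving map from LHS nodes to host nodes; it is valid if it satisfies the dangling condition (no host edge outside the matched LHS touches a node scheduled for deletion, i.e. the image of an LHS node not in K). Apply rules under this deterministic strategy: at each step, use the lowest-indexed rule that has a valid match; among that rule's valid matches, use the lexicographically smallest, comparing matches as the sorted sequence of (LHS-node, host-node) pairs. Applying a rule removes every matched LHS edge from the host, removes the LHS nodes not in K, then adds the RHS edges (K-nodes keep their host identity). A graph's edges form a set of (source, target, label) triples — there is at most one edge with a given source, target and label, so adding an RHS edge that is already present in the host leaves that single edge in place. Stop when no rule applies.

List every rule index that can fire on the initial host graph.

R0: no valid match — LHS pattern not found
R1: 9 valid matches — {0↦3, 1↦4, 2↦1}, {0↦3, 1↦6, 2↦1}, {0↦3, 1↦8, 2↦1} (+6 more)

Answer: [R1]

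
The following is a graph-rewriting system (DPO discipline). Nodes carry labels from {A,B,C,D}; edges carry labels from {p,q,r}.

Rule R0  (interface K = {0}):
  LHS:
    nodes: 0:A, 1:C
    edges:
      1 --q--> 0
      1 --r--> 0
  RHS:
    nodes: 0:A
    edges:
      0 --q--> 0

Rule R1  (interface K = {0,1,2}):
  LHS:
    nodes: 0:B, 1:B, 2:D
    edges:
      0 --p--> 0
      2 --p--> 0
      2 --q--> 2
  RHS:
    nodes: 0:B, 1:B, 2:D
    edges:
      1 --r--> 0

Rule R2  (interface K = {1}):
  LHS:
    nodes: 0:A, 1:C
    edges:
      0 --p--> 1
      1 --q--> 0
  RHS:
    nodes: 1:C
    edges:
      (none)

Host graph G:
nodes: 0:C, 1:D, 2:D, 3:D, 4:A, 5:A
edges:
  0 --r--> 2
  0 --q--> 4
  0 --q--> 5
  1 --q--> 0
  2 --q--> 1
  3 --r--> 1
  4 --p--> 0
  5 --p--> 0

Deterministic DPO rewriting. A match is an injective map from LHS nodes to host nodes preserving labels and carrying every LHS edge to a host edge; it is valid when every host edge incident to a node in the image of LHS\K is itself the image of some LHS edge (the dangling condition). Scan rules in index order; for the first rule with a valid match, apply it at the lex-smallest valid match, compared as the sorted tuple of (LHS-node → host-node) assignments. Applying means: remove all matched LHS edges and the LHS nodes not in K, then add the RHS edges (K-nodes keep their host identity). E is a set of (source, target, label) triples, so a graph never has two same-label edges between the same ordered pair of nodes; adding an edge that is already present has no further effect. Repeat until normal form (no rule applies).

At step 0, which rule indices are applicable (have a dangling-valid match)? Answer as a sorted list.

Answer: [R2]

Derivation:
R0: no valid match — LHS pattern not found
R1: no valid match — LHS pattern not found
R2: 2 valid matches — {0↦4, 1↦0}, {0↦5, 1↦0}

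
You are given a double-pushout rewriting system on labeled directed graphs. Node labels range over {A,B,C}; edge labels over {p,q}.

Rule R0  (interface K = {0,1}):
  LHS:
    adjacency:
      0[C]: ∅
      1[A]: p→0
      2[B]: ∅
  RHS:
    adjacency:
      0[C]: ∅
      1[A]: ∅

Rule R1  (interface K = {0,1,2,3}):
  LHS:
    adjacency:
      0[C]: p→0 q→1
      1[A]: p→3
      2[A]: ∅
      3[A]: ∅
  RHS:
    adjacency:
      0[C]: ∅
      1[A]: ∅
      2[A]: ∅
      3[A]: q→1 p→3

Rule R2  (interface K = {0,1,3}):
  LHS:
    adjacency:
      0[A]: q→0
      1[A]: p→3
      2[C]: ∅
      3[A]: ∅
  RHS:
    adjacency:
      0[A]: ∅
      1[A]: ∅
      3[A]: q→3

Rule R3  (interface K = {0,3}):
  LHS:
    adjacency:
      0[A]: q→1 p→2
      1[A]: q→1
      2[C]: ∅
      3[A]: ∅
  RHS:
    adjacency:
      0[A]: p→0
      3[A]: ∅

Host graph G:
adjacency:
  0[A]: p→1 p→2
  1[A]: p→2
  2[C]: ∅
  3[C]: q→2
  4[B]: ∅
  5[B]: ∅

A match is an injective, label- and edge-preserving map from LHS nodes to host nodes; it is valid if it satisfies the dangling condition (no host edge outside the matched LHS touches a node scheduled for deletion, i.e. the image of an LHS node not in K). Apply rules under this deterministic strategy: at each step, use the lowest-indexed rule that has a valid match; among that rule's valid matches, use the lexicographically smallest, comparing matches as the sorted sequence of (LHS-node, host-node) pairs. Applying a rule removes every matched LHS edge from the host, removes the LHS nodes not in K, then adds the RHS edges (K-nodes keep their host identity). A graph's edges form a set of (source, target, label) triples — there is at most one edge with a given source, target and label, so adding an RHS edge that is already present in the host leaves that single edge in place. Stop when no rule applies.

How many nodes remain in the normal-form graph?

Answer: 4

Rewrite trace:
start.  V:6 E:4  edges: 0-p->1 0-p->2 1-p->2 3-q->2
1. fire R0 via {0↦2, 1↦0, 2↦4}  →  V:5 E:3  edges: 0-p->1 1-p->2 3-q->2
2. fire R0 via {0↦2, 1↦1, 2↦5}  →  V:4 E:2  edges: 0-p->1 3-q->2
final graph: no rule applies after step 2
NF nodes: {0:A, 1:A, 2:C, 3:C}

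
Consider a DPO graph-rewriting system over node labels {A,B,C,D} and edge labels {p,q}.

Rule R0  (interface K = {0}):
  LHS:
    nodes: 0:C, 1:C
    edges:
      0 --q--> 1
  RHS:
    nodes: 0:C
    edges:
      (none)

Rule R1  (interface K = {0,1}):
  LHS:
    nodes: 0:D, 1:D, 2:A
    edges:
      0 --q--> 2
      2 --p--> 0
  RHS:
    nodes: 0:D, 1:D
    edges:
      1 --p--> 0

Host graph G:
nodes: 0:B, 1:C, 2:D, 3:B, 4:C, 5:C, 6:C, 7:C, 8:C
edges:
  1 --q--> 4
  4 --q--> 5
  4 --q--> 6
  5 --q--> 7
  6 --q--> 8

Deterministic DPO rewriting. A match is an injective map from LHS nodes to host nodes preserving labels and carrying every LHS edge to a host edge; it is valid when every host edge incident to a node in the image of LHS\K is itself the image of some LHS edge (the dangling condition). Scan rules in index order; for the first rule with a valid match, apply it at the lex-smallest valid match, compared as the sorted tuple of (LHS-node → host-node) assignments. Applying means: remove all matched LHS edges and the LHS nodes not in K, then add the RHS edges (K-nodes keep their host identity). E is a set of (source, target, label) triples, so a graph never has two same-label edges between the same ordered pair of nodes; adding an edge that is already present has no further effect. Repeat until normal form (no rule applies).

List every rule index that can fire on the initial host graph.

Answer: [R0]

Rewrite trace:
R0: 2 valid matches — {0↦5, 1↦7}, {0↦6, 1↦8}
R1: no valid match — LHS pattern not found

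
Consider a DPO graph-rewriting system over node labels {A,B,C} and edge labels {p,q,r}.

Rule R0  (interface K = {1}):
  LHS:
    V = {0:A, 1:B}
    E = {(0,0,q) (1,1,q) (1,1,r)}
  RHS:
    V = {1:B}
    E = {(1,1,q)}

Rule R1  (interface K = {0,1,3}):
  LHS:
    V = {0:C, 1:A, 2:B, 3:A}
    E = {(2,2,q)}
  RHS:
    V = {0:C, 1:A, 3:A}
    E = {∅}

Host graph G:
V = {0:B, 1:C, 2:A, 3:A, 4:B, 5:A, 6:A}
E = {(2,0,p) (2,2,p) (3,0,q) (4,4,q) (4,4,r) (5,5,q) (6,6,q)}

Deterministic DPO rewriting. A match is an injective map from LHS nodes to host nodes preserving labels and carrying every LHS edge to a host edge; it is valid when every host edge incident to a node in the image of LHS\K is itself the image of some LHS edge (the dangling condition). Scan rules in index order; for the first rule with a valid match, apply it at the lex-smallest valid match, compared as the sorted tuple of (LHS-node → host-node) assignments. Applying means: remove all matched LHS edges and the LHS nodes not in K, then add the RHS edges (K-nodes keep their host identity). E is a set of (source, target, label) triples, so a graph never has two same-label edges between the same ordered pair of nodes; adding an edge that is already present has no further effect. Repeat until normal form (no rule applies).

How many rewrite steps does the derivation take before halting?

Answer: 2

Steps:
initial: |V|=7 |E|=7  E = 2-p->0 2-p->2 3-q->0 4-q->4 4-r->4 5-q->5 6-q->6
step 1: apply R0 at {0↦5, 1↦4}  → |V|=6 |E|=5  E = 2-p->0 2-p->2 3-q->0 4-q->4 6-q->6
step 2: apply R1 at {0↦1, 1↦2, 2↦4, 3↦3}  → |V|=5 |E|=4  E = 2-p->0 2-p->2 3-q->0 6-q->6
normal form: no rule applies after step 2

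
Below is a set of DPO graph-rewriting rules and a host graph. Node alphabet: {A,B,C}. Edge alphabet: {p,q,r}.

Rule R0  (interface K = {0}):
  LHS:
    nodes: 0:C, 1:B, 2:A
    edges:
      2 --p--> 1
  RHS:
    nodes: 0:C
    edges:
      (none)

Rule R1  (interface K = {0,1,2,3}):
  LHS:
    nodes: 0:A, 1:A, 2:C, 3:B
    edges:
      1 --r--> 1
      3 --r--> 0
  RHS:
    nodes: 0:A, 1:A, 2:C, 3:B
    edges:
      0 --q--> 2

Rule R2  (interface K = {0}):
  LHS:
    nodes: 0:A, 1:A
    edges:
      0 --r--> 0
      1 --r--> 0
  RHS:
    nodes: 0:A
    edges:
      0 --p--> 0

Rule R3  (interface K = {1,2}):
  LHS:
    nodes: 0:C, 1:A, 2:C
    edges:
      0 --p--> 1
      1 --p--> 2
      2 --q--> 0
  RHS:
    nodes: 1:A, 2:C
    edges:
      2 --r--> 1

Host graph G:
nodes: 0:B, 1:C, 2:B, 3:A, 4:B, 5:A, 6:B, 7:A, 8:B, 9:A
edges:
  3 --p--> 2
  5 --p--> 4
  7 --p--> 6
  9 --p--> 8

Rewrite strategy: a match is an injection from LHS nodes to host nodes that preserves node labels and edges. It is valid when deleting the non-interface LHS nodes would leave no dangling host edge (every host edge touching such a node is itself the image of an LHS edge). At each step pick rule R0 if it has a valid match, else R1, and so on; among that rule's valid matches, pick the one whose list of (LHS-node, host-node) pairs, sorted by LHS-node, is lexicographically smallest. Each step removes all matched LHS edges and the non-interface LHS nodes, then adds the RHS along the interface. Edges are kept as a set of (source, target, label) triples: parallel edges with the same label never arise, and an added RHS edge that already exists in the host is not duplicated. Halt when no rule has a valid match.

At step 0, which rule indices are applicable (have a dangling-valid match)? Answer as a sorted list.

R0: 4 valid matches — {0↦1, 1↦2, 2↦3}, {0↦1, 1↦4, 2↦5}, {0↦1, 1↦6, 2↦7} (+1 more)
R1: no valid match — LHS pattern not found
R2: no valid match — LHS pattern not found
R3: no valid match — LHS pattern not found

Answer: [R0]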